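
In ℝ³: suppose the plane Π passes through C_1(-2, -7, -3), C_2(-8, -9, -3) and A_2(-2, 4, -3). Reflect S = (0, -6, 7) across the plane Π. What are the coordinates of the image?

C_1C_2 = (-6, -2, 0), C_1A_2 = (0, 11, 0); a normal to Π is C_1C_2 × C_1A_2 = (0, 0, -66).
Using C_1: Π has equation -66z = 198.
λ = (n·S − d)/|n|² = (-462 − 198)/4356 = -5/33.
Reflection = S − 2λn = (0, -6, 7) − (-10/33)·(0, 0, -66) = (0, -6, -13).

(0, -6, -13)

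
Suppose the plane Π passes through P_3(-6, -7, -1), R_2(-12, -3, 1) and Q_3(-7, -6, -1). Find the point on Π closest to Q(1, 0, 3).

(-5, -6, -3)

P_3R_2 = (-6, 4, 2), P_3Q_3 = (-1, 1, 0); a normal to Π is P_3R_2 × P_3Q_3 = (-2, -2, -2).
Using P_3: Π has equation -2x - 2y - 2z = 28.
Foot = Q − λn with λ = (n·Q − d)/|n|² = (-8 − 28)/12 = -3.
Foot = (1, 0, 3) − (-3)·(-2, -2, -2) = (-5, -6, -3).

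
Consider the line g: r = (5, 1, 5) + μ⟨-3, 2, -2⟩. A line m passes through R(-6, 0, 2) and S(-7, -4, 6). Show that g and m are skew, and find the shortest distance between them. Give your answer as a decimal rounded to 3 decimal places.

A direction vector for m is S − R = (-1, -4, 4).
Common perpendicular direction n = (-3, 2, -2) × (-1, -4, 4) = (0, 14, 14).
With w = (-6, 0, 2) − (5, 1, 5) = (-11, -1, -3), w · n = -56.
Since n ≠ 0 the lines are not parallel, and w · n = -56 ≠ 0 so they do not intersect; hence they are skew.
Distance = |w · n| / |n| = |-56| / √392 ≈ 2.828.

2.828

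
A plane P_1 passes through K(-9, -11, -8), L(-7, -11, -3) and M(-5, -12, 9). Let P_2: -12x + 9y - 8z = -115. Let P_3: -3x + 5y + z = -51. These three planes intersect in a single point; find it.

KL = (2, 0, 5), KM = (4, -1, 17); a normal to P_1 is KL × KM = (5, -14, -2).
Using K: P_1 has equation 5x - 14y - 2z = 125.
Solving the 3×3 linear system 5x - 14y - 2z = 125, -12x + 9y - 8z = -115, -3x + 5y + z = -51 (e.g. by elimination or Cramer's rule, determinant = -193) gives (5, -7, -1).

(5, -7, -1)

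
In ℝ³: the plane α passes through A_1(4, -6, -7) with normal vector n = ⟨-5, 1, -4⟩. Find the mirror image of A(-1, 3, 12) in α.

α: n·r = n·A_1 gives -5x + y - 4z = 2.
λ = (n·A − d)/|n|² = (-40 − 2)/42 = -1.
Reflection = A − 2λn = (-1, 3, 12) − (-2)·(-5, 1, -4) = (-11, 5, 4).

(-11, 5, 4)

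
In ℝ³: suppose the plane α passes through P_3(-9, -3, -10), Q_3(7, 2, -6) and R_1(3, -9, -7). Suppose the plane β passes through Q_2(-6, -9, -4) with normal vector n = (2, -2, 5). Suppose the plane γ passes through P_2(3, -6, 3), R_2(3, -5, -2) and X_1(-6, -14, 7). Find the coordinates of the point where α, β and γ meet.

(7, -1, -6)

P_3Q_3 = (16, 5, 4), P_3R_1 = (12, -6, 3); a normal to α is P_3Q_3 × P_3R_1 = (39, 0, -156).
Using P_3: α has equation 39x - 156z = 1209.
β: n·r = n·Q_2 gives 2x - 2y + 5z = -14.
P_2R_2 = (0, 1, -5), P_2X_1 = (-9, -8, 4); a normal to γ is P_2R_2 × P_2X_1 = (-36, 45, 9).
Using P_2: γ has equation -36x + 45y + 9z = -351.
Solving the 3×3 linear system 39x - 156z = 1209, 2x - 2y + 5z = -14, -36x + 45y + 9z = -351 (e.g. by elimination or Cramer's rule, determinant = -12285) gives (7, -1, -6).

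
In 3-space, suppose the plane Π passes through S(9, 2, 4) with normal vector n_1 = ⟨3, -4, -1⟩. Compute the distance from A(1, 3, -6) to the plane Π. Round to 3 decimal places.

Π: n_1·r = n_1·S gives 3x - 4y - z = 15.
n·A − d = (3)·(1) + (-4)·(3) + (-1)·(-6) − 15 = -18; |n| = √26.
Distance = |-18| / √26 = 18/√26 ≈ 3.530.

3.530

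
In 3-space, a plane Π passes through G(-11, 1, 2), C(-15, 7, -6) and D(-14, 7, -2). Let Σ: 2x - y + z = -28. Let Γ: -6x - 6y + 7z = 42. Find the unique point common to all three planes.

(-12, -2, -6)

GC = (-4, 6, -8), GD = (-3, 6, -4); a normal to Π is GC × GD = (24, 8, -6).
Using G: Π has equation 24x + 8y - 6z = -268.
Solving the 3×3 linear system 24x + 8y - 6z = -268, 2x - y + z = -28, -6x - 6y + 7z = 42 (e.g. by elimination or Cramer's rule, determinant = -76) gives (-12, -2, -6).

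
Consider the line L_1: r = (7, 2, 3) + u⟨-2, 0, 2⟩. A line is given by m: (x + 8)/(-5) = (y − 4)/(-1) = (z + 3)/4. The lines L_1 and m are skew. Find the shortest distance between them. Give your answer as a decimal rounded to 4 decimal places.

m has direction (-5, -1, 4) through (-8, 4, -3).
Common perpendicular direction n = (-2, 0, 2) × (-5, -1, 4) = (2, -2, 2).
With w = (-8, 4, -3) − (7, 2, 3) = (-15, 2, -6), w · n = -46.
Distance = |w · n| / |n| = |-46| / √12 ≈ 13.2791.

13.2791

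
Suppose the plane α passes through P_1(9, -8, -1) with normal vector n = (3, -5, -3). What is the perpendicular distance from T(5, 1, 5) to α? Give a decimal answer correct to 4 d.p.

11.4374

α: n·r = n·P_1 gives 3x - 5y - 3z = 70.
n·T − d = (3)·(5) + (-5)·(1) + (-3)·(5) − 70 = -75; |n| = √43.
Distance = |-75| / √43 = 75/√43 ≈ 11.4374.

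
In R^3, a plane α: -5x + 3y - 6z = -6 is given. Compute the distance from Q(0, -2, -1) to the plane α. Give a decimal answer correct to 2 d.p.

0.72

n·Q − d = (-5)·(0) + (3)·(-2) + (-6)·(-1) − (-6) = 6; |n| = √70.
Distance = |6| / √70 = 6/√70 ≈ 0.72.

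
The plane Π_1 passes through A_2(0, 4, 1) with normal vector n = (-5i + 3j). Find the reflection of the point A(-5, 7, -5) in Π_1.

(5, 1, -5)

Π_1: n·r = n·A_2 gives -5x + 3y = 12.
λ = (n·A − d)/|n|² = (46 − 12)/34 = 1.
Reflection = A − 2λn = (-5, 7, -5) − 2·(-5, 3, 0) = (5, 1, -5).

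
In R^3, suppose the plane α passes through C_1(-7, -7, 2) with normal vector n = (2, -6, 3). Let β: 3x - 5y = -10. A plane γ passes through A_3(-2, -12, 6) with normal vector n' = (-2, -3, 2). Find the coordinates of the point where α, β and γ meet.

(-10, -4, 10)

α: n·r = n·C_1 gives 2x - 6y + 3z = 34.
γ: n'·r = n'·A_3 gives -2x - 3y + 2z = 52.
Solving the 3×3 linear system 2x - 6y + 3z = 34, 3x - 5y = -10, -2x - 3y + 2z = 52 (e.g. by elimination or Cramer's rule, determinant = -41) gives (-10, -4, 10).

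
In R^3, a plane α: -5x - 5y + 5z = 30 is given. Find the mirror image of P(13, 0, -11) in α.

(-7, -20, 9)

λ = (n·P − d)/|n|² = (-120 − 30)/75 = -2.
Reflection = P − 2λn = (13, 0, -11) − (-4)·(-5, -5, 5) = (-7, -20, 9).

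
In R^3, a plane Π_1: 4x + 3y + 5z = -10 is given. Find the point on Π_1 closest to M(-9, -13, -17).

Foot = M − λn with λ = (n·M − d)/|n|² = (-160 − (-10))/50 = -3.
Foot = (-9, -13, -17) − (-3)·(4, 3, 5) = (3, -4, -2).

(3, -4, -2)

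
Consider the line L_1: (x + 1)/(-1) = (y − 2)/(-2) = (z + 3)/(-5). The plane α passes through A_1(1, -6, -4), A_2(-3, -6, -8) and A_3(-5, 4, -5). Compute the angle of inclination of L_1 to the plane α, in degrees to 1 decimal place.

L_1 has direction (-1, -2, -5) through (-1, 2, -3).
A_1A_2 = (-4, 0, -4), A_1A_3 = (-6, 10, -1); a normal to α is A_1A_2 × A_1A_3 = (40, 20, -40).
Using A_1: α has equation 40x + 20y - 40z = 80.
sin θ = |n·v| / (|n||v|) = |120| / (√3600 · √30) = 0.36515.
θ ≈ 21.4°.

21.4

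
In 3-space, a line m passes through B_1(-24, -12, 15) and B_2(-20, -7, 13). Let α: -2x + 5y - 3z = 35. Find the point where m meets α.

(-8, 8, 7)

A direction vector for m is B_2 − B_1 = (4, 5, -2).
Substitute r = (-24, -12, 15) + t(4, 5, -2) into the plane: -57 + 23t = 35, so t = 4.
Intersection: (-24, -12, 15) + 4·(4, 5, -2) = (-8, 8, 7).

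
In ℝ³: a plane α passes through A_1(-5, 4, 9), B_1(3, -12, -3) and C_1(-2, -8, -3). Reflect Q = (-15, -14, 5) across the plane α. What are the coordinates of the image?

A_1B_1 = (8, -16, -12), A_1C_1 = (3, -12, -12); a normal to α is A_1B_1 × A_1C_1 = (48, 60, -48).
Using A_1: α has equation 48x + 60y - 48z = -432.
λ = (n·Q − d)/|n|² = (-1800 − (-432))/8208 = -1/6.
Reflection = Q − 2λn = (-15, -14, 5) − (-1/3)·(48, 60, -48) = (1, 6, -11).

(1, 6, -11)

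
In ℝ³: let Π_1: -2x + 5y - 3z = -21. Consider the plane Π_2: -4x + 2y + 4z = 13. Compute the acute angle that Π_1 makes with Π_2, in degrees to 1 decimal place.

80.7

cos θ = |n₁·n₂| / (|n₁||n₂|) = |6| / (√38 · √36).
θ = arccos(0.16222) ≈ 80.7°.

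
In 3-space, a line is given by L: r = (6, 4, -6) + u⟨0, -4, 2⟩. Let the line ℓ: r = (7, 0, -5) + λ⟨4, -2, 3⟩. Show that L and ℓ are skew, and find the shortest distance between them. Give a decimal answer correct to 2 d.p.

Common perpendicular direction n = (0, -4, 2) × (4, -2, 3) = (-8, 8, 16).
With w = (7, 0, -5) − (6, 4, -6) = (1, -4, 1), w · n = -24.
Since n ≠ 0 the lines are not parallel, and w · n = -24 ≠ 0 so they do not intersect; hence they are skew.
Distance = |w · n| / |n| = |-24| / √384 ≈ 1.22.

1.22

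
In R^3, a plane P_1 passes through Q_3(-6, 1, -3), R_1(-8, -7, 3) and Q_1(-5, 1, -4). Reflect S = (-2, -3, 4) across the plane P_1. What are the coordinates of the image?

(-10, -7, -4)

Q_3R_1 = (-2, -8, 6), Q_3Q_1 = (1, 0, -1); a normal to P_1 is Q_3R_1 × Q_3Q_1 = (8, 4, 8).
Using Q_3: P_1 has equation 8x + 4y + 8z = -68.
λ = (n·S − d)/|n|² = (4 − (-68))/144 = 1/2.
Reflection = S − 2λn = (-2, -3, 4) − 1·(8, 4, 8) = (-10, -7, -4).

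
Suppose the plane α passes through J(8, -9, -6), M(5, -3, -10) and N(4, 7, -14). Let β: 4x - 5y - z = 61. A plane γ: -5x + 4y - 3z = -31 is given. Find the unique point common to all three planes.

JM = (-3, 6, -4), JN = (-4, 16, -8); a normal to α is JM × JN = (16, -8, -24).
Using J: α has equation 16x - 8y - 24z = 344.
Solving the 3×3 linear system 16x - 8y - 24z = 344, 4x - 5y - z = 61, -5x + 4y - 3z = -31 (e.g. by elimination or Cramer's rule, determinant = 384) gives (7, -5, -8).

(7, -5, -8)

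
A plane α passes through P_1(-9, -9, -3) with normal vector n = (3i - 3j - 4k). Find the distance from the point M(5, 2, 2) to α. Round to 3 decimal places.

1.886

α: n·r = n·P_1 gives 3x - 3y - 4z = 12.
n·M − d = (3)·(5) + (-3)·(2) + (-4)·(2) − 12 = -11; |n| = √34.
Distance = |-11| / √34 = 11/√34 ≈ 1.886.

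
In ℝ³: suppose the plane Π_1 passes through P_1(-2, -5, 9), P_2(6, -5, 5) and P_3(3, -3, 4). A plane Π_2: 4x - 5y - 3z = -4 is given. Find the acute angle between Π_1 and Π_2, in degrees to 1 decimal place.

52.3

P_1P_2 = (8, 0, -4), P_1P_3 = (5, 2, -5); a normal to Π_1 is P_1P_2 × P_1P_3 = (8, 20, 16).
Using P_1: Π_1 has equation 8x + 20y + 16z = 28.
cos θ = |n₁·n₂| / (|n₁||n₂|) = |-116| / (√720 · √50).
θ = arccos(0.61137) ≈ 52.3°.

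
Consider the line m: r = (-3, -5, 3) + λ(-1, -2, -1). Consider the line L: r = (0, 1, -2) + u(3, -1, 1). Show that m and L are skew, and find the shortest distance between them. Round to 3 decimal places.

Common perpendicular direction n = (-1, -2, -1) × (3, -1, 1) = (-3, -2, 7).
With w = (0, 1, -2) − (-3, -5, 3) = (3, 6, -5), w · n = -56.
Since n ≠ 0 the lines are not parallel, and w · n = -56 ≠ 0 so they do not intersect; hence they are skew.
Distance = |w · n| / |n| = |-56| / √62 ≈ 7.112.

7.112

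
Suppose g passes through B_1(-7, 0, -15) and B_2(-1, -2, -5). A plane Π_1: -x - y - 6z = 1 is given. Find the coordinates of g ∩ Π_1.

(2, -3, 0)

A direction vector for g is B_2 − B_1 = (6, -2, 10).
Substitute r = (-7, 0, -15) + t(6, -2, 10) into the plane: 97 + (-64)t = 1, so t = 3/2.
Intersection: (-7, 0, -15) + (3/2)·(6, -2, 10) = (2, -3, 0).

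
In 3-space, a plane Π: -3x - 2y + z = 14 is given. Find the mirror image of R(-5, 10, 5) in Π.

λ = (n·R − d)/|n|² = (0 − 14)/14 = -1.
Reflection = R − 2λn = (-5, 10, 5) − (-2)·(-3, -2, 1) = (-11, 6, 7).

(-11, 6, 7)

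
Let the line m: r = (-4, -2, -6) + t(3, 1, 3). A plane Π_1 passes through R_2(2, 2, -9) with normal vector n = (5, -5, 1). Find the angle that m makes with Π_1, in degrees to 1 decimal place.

Π_1: n·r = n·R_2 gives 5x - 5y + z = -9.
sin θ = |n·v| / (|n||v|) = |13| / (√51 · √19) = 0.41762.
θ ≈ 24.7°.

24.7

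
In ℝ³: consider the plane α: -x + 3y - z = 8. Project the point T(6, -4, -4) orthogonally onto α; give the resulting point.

Foot = T − λn with λ = (n·T − d)/|n|² = (-14 − 8)/11 = -2.
Foot = (6, -4, -4) − (-2)·(-1, 3, -1) = (4, 2, -6).

(4, 2, -6)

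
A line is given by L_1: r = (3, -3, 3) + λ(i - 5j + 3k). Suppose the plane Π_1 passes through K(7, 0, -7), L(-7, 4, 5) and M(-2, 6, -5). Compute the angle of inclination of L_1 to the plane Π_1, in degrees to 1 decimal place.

KL = (-14, 4, 12), KM = (-9, 6, 2); a normal to Π_1 is KL × KM = (-64, -80, -48).
Using K: Π_1 has equation -64x - 80y - 48z = -112.
sin θ = |n·v| / (|n||v|) = |192| / (√12800 · √35) = 0.28685.
θ ≈ 16.7°.

16.7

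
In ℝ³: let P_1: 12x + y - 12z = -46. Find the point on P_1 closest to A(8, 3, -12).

(-4, 2, 0)

Foot = A − λn with λ = (n·A − d)/|n|² = (243 − (-46))/289 = 1.
Foot = (8, 3, -12) − 1·(12, 1, -12) = (-4, 2, 0).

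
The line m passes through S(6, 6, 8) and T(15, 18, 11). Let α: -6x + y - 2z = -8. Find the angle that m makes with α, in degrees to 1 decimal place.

A direction vector for m is T − S = (9, 12, 3).
sin θ = |n·v| / (|n||v|) = |-48| / (√41 · √234) = 0.49005.
θ ≈ 29.3°.

29.3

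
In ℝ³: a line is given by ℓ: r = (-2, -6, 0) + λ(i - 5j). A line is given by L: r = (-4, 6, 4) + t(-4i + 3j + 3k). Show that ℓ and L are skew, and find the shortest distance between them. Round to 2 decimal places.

Common perpendicular direction n = (1, -5, 0) × (-4, 3, 3) = (-15, -3, -17).
With w = (-4, 6, 4) − (-2, -6, 0) = (-2, 12, 4), w · n = -74.
Since n ≠ 0 the lines are not parallel, and w · n = -74 ≠ 0 so they do not intersect; hence they are skew.
Distance = |w · n| / |n| = |-74| / √523 ≈ 3.24.

3.24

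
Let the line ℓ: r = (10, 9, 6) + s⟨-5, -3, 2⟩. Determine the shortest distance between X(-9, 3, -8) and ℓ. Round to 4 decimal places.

20.0716

Taking (10, 9, 6) on ℓ with direction v = (-5, -3, 2): w = X − (10, 9, 6) = (-19, -6, -14), and w × v = (-54, 108, 27).
Distance = |w × v| / |v| = √15309 / √38 ≈ 20.0716.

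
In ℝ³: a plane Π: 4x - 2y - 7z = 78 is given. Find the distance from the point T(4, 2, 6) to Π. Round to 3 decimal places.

n·T − d = (4)·(4) + (-2)·(2) + (-7)·(6) − 78 = -108; |n| = √69.
Distance = |-108| / √69 = 108/√69 ≈ 13.002.

13.002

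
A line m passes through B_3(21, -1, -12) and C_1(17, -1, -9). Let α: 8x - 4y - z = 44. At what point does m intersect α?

A direction vector for m is C_1 − B_3 = (-4, 0, 3).
Substitute r = (21, -1, -12) + t(-4, 0, 3) into the plane: 184 + (-35)t = 44, so t = 4.
Intersection: (21, -1, -12) + 4·(-4, 0, 3) = (5, -1, 0).

(5, -1, 0)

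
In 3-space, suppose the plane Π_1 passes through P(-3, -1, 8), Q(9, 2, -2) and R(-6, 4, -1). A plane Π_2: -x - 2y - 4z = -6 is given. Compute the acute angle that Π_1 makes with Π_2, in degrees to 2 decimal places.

36.45

PQ = (12, 3, -10), PR = (-3, 5, -9); a normal to Π_1 is PQ × PR = (23, 138, 69).
Using P: Π_1 has equation 23x + 138y + 69z = 345.
cos θ = |n₁·n₂| / (|n₁||n₂|) = |-575| / (√24334 · √21).
θ = arccos(0.80436) ≈ 36.45°.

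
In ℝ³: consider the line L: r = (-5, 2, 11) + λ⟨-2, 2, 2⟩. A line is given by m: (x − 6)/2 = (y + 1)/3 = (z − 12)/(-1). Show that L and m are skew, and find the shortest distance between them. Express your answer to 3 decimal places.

m has direction (2, 3, -1) through (6, -1, 12).
Common perpendicular direction n = (-2, 2, 2) × (2, 3, -1) = (-8, 2, -10).
With w = (6, -1, 12) − (-5, 2, 11) = (11, -3, 1), w · n = -104.
Since n ≠ 0 the lines are not parallel, and w · n = -104 ≠ 0 so they do not intersect; hence they are skew.
Distance = |w · n| / |n| = |-104| / √168 ≈ 8.024.

8.024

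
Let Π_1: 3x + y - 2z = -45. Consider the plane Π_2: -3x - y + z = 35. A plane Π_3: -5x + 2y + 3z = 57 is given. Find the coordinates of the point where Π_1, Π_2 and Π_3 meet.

(-7, -4, 10)

Solving the 3×3 linear system 3x + y - 2z = -45, -3x - y + z = 35, -5x + 2y + 3z = 57 (e.g. by elimination or Cramer's rule, determinant = 11) gives (-7, -4, 10).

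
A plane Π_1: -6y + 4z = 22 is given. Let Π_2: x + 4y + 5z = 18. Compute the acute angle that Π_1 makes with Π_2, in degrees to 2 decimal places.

cos θ = |n₁·n₂| / (|n₁||n₂|) = |-4| / (√52 · √42).
θ = arccos(0.08559) ≈ 85.09°.

85.09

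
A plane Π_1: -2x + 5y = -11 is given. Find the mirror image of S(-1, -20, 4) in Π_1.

λ = (n·S − d)/|n|² = (-98 − (-11))/29 = -3.
Reflection = S − 2λn = (-1, -20, 4) − (-6)·(-2, 5, 0) = (-13, 10, 4).

(-13, 10, 4)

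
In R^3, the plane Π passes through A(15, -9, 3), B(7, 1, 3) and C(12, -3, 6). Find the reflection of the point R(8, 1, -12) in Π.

(-2, -7, -6)

AB = (-8, 10, 0), AC = (-3, 6, 3); a normal to Π is AB × AC = (30, 24, -18).
Using A: Π has equation 30x + 24y - 18z = 180.
λ = (n·R − d)/|n|² = (480 − 180)/1800 = 1/6.
Reflection = R − 2λn = (8, 1, -12) − (1/3)·(30, 24, -18) = (-2, -7, -6).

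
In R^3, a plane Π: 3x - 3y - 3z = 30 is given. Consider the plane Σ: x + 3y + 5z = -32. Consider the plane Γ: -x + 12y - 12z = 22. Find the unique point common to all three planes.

Solving the 3×3 linear system 3x - 3y - 3z = 30, x + 3y + 5z = -32, -x + 12y - 12z = 22 (e.g. by elimination or Cramer's rule, determinant = -354) gives (2, -3, -5).

(2, -3, -5)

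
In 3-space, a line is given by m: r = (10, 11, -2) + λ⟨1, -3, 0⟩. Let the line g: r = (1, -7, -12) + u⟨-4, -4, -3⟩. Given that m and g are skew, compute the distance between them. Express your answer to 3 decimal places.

Common perpendicular direction n = (1, -3, 0) × (-4, -4, -3) = (9, 3, -16).
With w = (1, -7, -12) − (10, 11, -2) = (-9, -18, -10), w · n = 25.
Distance = |w · n| / |n| = |25| / √346 ≈ 1.344.

1.344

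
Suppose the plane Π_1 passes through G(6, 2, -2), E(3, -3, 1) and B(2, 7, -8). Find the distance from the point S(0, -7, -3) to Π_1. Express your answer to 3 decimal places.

4.435

GE = (-3, -5, 3), GB = (-4, 5, -6); a normal to Π_1 is GE × GB = (15, -30, -35).
Using G: Π_1 has equation 15x - 30y - 35z = 100.
n·S − d = (15)·(0) + (-30)·(-7) + (-35)·(-3) − 100 = 215; |n| = √2350.
Distance = |215| / √2350 = 215/√2350 ≈ 4.435.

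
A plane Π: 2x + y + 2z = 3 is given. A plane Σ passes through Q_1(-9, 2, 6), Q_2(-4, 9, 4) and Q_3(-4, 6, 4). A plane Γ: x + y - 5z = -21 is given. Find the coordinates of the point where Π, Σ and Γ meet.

Q_1Q_2 = (5, 7, -2), Q_1Q_3 = (5, 4, -2); a normal to Σ is Q_1Q_2 × Q_1Q_3 = (-6, 0, -15).
Using Q_1: Σ has equation -6x - 15z = -36.
Solving the 3×3 linear system 2x + y + 2z = 3, -6x - 15z = -36, x + y - 5z = -21 (e.g. by elimination or Cramer's rule, determinant = -27) gives (-4, 3, 4).

(-4, 3, 4)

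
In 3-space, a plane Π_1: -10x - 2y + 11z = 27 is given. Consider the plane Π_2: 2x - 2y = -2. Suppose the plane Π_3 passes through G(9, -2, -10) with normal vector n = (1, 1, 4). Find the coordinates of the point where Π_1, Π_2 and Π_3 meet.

Π_3: n·r = n·G gives x + y + 4z = -33.
Solving the 3×3 linear system -10x - 2y + 11z = 27, 2x - 2y = -2, x + y + 4z = -33 (e.g. by elimination or Cramer's rule, determinant = 140) gives (-7, -6, -5).

(-7, -6, -5)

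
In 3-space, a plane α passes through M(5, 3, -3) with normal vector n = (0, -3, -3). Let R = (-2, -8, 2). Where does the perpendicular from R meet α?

(-2, -5, 5)

α: n·r = n·M gives -3y - 3z = 0.
Foot = R − λn with λ = (n·R − d)/|n|² = (18 − 0)/18 = 1.
Foot = (-2, -8, 2) − 1·(0, -3, -3) = (-2, -5, 5).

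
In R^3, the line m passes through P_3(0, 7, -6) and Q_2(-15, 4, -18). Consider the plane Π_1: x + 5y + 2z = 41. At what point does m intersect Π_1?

A direction vector for m is Q_2 − P_3 = (-15, -3, -12).
Substitute r = (0, 7, -6) + t(-15, -3, -12) into the plane: 23 + (-54)t = 41, so t = -1/3.
Intersection: (0, 7, -6) + (-1/3)·(-15, -3, -12) = (5, 8, -2).

(5, 8, -2)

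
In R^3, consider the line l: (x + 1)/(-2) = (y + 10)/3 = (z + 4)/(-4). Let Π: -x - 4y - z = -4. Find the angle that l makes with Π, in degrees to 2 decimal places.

15.23

l has direction (-2, 3, -4) through (-1, -10, -4).
sin θ = |n·v| / (|n||v|) = |-6| / (√18 · √29) = 0.26261.
θ ≈ 15.23°.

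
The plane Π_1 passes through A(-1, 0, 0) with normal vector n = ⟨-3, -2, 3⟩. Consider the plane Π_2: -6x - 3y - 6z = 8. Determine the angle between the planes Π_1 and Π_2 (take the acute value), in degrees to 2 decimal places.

Π_1: n·r = n·A gives -3x - 2y + 3z = 3.
cos θ = |n₁·n₂| / (|n₁||n₂|) = |6| / (√22 · √81).
θ = arccos(0.14213) ≈ 81.83°.

81.83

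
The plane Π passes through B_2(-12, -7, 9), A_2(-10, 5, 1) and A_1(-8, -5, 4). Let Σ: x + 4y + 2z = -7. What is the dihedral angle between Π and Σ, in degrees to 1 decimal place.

43.3

B_2A_2 = (2, 12, -8), B_2A_1 = (4, 2, -5); a normal to Π is B_2A_2 × B_2A_1 = (-44, -22, -44).
Using B_2: Π has equation -44x - 22y - 44z = 286.
cos θ = |n₁·n₂| / (|n₁||n₂|) = |-220| / (√4356 · √21).
θ = arccos(0.72739) ≈ 43.3°.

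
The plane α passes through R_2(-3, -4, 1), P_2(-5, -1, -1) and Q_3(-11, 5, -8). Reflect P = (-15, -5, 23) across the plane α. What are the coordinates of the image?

R_2P_2 = (-2, 3, -2), R_2Q_3 = (-8, 9, -9); a normal to α is R_2P_2 × R_2Q_3 = (-9, -2, 6).
Using R_2: α has equation -9x - 2y + 6z = 41.
λ = (n·P − d)/|n|² = (283 − 41)/121 = 2.
Reflection = P − 2λn = (-15, -5, 23) − 4·(-9, -2, 6) = (21, 3, -1).

(21, 3, -1)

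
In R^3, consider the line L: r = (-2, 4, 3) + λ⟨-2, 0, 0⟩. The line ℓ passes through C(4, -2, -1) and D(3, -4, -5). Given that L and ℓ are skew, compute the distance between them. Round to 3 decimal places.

3.578

A direction vector for ℓ is D − C = (-1, -2, -4).
Common perpendicular direction n = (-2, 0, 0) × (-1, -2, -4) = (0, -8, 4).
With w = (4, -2, -1) − (-2, 4, 3) = (6, -6, -4), w · n = 32.
Distance = |w · n| / |n| = |32| / √80 ≈ 3.578.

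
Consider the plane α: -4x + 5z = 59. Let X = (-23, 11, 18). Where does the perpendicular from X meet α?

(-11, 11, 3)

Foot = X − λn with λ = (n·X − d)/|n|² = (182 − 59)/41 = 3.
Foot = (-23, 11, 18) − 3·(-4, 0, 5) = (-11, 11, 3).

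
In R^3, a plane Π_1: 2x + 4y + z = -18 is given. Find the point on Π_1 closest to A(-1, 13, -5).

Foot = A − λn with λ = (n·A − d)/|n|² = (45 − (-18))/21 = 3.
Foot = (-1, 13, -5) − 3·(2, 4, 1) = (-7, 1, -8).

(-7, 1, -8)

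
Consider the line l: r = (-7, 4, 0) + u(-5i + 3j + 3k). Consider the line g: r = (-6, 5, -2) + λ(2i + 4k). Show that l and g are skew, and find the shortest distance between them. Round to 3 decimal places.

1.709

Common perpendicular direction n = (-5, 3, 3) × (2, 0, 4) = (12, 26, -6).
With w = (-6, 5, -2) − (-7, 4, 0) = (1, 1, -2), w · n = 50.
Since n ≠ 0 the lines are not parallel, and w · n = 50 ≠ 0 so they do not intersect; hence they are skew.
Distance = |w · n| / |n| = |50| / √856 ≈ 1.709.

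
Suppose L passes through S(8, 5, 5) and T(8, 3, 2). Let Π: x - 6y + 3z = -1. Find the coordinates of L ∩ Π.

(8, 1, -1)

A direction vector for L is T − S = (0, -2, -3).
Substitute r = (8, 5, 5) + t(0, -2, -3) into the plane: -7 + 3t = -1, so t = 2.
Intersection: (8, 5, 5) + 2·(0, -2, -3) = (8, 1, -1).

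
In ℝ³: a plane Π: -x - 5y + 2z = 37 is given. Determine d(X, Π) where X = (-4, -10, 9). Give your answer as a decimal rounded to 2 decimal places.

6.39

n·X − d = (-1)·(-4) + (-5)·(-10) + (2)·(9) − 37 = 35; |n| = √30.
Distance = |35| / √30 = 35/√30 ≈ 6.39.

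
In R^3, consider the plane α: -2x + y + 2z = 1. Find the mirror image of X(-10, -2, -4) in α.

λ = (n·X − d)/|n|² = (10 − 1)/9 = 1.
Reflection = X − 2λn = (-10, -2, -4) − 2·(-2, 1, 2) = (-6, -4, -8).

(-6, -4, -8)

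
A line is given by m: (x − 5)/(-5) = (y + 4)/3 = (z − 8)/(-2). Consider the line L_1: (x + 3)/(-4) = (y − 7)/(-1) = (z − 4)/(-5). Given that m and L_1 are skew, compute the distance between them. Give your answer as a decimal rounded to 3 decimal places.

4.041

m has direction (-5, 3, -2) through (5, -4, 8).
L_1 has direction (-4, -1, -5) through (-3, 7, 4).
Common perpendicular direction n = (-5, 3, -2) × (-4, -1, -5) = (-17, -17, 17).
With w = (-3, 7, 4) − (5, -4, 8) = (-8, 11, -4), w · n = -119.
Distance = |w · n| / |n| = |-119| / √867 ≈ 4.041.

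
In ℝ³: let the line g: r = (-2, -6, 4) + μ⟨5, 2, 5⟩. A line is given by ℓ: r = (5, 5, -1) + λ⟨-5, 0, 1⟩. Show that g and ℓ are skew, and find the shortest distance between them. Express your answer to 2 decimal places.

11.55

Common perpendicular direction n = (5, 2, 5) × (-5, 0, 1) = (2, -30, 10).
With w = (5, 5, -1) − (-2, -6, 4) = (7, 11, -5), w · n = -366.
Since n ≠ 0 the lines are not parallel, and w · n = -366 ≠ 0 so they do not intersect; hence they are skew.
Distance = |w · n| / |n| = |-366| / √1004 ≈ 11.55.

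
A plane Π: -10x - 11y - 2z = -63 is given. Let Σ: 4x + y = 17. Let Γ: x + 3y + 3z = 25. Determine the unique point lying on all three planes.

(4, 1, 6)

Solving the 3×3 linear system -10x - 11y - 2z = -63, 4x + y = 17, x + 3y + 3z = 25 (e.g. by elimination or Cramer's rule, determinant = 80) gives (4, 1, 6).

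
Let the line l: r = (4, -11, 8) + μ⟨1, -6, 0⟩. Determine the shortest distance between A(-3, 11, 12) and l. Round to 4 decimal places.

Taking (4, -11, 8) on l with direction v = (1, -6, 0): w = A − (4, -11, 8) = (-7, 22, 4), and w × v = (24, 4, 20).
Distance = |w × v| / |v| = √992 / √37 ≈ 5.1779.

5.1779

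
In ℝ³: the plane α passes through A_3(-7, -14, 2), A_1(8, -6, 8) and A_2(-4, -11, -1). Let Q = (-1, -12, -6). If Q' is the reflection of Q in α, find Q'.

(-5, -6, -4)

A_3A_1 = (15, 8, 6), A_3A_2 = (3, 3, -3); a normal to α is A_3A_1 × A_3A_2 = (-42, 63, 21).
Using A_3: α has equation -42x + 63y + 21z = -546.
λ = (n·Q − d)/|n|² = (-840 − (-546))/6174 = -1/21.
Reflection = Q − 2λn = (-1, -12, -6) − (-2/21)·(-42, 63, 21) = (-5, -6, -4).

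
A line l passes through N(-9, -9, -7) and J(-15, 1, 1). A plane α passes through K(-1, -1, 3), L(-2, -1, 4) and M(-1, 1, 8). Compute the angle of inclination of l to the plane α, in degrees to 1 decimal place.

A direction vector for l is J − N = (-6, 10, 8).
KL = (-1, 0, 1), KM = (0, 2, 5); a normal to α is KL × KM = (-2, 5, -2).
Using K: α has equation -2x + 5y - 2z = -9.
sin θ = |n·v| / (|n||v|) = |46| / (√33 · √200) = 0.56622.
θ ≈ 34.5°.

34.5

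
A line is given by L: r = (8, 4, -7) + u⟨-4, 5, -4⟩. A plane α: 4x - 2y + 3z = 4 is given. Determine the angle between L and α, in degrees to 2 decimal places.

69.17

sin θ = |n·v| / (|n||v|) = |-38| / (√29 · √57) = 0.93465.
θ ≈ 69.17°.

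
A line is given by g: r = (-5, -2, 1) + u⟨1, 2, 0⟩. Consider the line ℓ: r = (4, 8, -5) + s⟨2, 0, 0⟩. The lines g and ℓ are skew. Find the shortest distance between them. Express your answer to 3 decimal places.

Common perpendicular direction n = (1, 2, 0) × (2, 0, 0) = (0, 0, -4).
With w = (4, 8, -5) − (-5, -2, 1) = (9, 10, -6), w · n = 24.
Distance = |w · n| / |n| = |24| / √16 ≈ 6.000.

6.000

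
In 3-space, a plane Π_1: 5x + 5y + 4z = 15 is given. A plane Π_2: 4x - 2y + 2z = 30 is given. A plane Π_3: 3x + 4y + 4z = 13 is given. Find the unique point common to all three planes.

Solving the 3×3 linear system 5x + 5y + 4z = 15, 4x - 2y + 2z = 30, 3x + 4y + 4z = 13 (e.g. by elimination or Cramer's rule, determinant = -42) gives (3, -4, 5).

(3, -4, 5)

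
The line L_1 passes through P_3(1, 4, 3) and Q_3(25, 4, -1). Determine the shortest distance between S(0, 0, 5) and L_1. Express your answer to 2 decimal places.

A direction vector for L_1 is Q_3 − P_3 = (24, 0, -4).
Taking (1, 4, 3) on L_1 with direction v = (24, 0, -4): w = S − (1, 4, 3) = (-1, -4, 2), and w × v = (16, 44, 96).
Distance = |w × v| / |v| = √11408 / √592 ≈ 4.39.

4.39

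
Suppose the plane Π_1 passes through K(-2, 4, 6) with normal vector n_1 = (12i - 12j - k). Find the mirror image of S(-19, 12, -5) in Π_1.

(5, -12, -7)

Π_1: n_1·r = n_1·K gives 12x - 12y - z = -78.
λ = (n·S − d)/|n|² = (-367 − (-78))/289 = -1.
Reflection = S − 2λn = (-19, 12, -5) − (-2)·(12, -12, -1) = (5, -12, -7).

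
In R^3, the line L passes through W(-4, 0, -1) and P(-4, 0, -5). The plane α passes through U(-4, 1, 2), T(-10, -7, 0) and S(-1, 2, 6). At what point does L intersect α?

(-4, 0, 3)

A direction vector for L is P − W = (0, 0, -4).
UT = (-6, -8, -2), US = (3, 1, 4); a normal to α is UT × US = (-30, 18, 18).
Using U: α has equation -30x + 18y + 18z = 174.
Substitute r = (-4, 0, -1) + t(0, 0, -4) into the plane: 102 + (-72)t = 174, so t = -1.
Intersection: (-4, 0, -1) + (-1)·(0, 0, -4) = (-4, 0, 3).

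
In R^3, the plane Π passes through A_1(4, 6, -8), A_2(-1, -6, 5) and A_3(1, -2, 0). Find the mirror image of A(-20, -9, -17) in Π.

A_1A_2 = (-5, -12, 13), A_1A_3 = (-3, -8, 8); a normal to Π is A_1A_2 × A_1A_3 = (8, 1, 4).
Using A_1: Π has equation 8x + y + 4z = 6.
λ = (n·A − d)/|n|² = (-237 − 6)/81 = -3.
Reflection = A − 2λn = (-20, -9, -17) − (-6)·(8, 1, 4) = (28, -3, 7).

(28, -3, 7)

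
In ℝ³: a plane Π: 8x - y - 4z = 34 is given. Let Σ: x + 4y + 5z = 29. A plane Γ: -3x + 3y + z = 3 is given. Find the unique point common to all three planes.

(5, 6, 0)

Solving the 3×3 linear system 8x - y - 4z = 34, x + 4y + 5z = 29, -3x + 3y + z = 3 (e.g. by elimination or Cramer's rule, determinant = -132) gives (5, 6, 0).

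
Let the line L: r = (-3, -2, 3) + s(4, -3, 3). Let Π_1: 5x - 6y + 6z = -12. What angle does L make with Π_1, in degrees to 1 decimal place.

77.2

sin θ = |n·v| / (|n||v|) = |56| / (√97 · √34) = 0.97513.
θ ≈ 77.2°.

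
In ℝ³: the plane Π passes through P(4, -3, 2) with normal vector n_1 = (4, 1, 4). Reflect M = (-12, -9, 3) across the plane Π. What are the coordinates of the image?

(4, -5, 19)

Π: n_1·r = n_1·P gives 4x + y + 4z = 21.
λ = (n·M − d)/|n|² = (-45 − 21)/33 = -2.
Reflection = M − 2λn = (-12, -9, 3) − (-4)·(4, 1, 4) = (4, -5, 19).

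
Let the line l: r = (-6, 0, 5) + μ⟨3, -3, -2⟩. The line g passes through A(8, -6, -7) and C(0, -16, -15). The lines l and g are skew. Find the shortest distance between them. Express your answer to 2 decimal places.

6.89

A direction vector for g is C − A = (-8, -10, -8).
Common perpendicular direction n = (3, -3, -2) × (-8, -10, -8) = (4, 40, -54).
With w = (8, -6, -7) − (-6, 0, 5) = (14, -6, -12), w · n = 464.
Distance = |w · n| / |n| = |464| / √4532 ≈ 6.89.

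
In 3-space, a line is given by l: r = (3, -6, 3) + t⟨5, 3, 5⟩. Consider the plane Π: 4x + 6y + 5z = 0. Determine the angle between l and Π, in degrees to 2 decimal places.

69.18

sin θ = |n·v| / (|n||v|) = |63| / (√77 · √59) = 0.93469.
θ ≈ 69.18°.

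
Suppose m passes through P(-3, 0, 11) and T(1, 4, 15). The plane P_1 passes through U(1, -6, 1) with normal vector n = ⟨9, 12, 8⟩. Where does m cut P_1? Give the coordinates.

A direction vector for m is T − P = (4, 4, 4).
P_1: n·r = n·U gives 9x + 12y + 8z = -55.
Substitute r = (-3, 0, 11) + t(4, 4, 4) into the plane: 61 + 116t = -55, so t = -1.
Intersection: (-3, 0, 11) + (-1)·(4, 4, 4) = (-7, -4, 7).

(-7, -4, 7)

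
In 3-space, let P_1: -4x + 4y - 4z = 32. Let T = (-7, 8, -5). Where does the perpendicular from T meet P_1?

(-3, 4, -1)

Foot = T − λn with λ = (n·T − d)/|n|² = (80 − 32)/48 = 1.
Foot = (-7, 8, -5) − 1·(-4, 4, -4) = (-3, 4, -1).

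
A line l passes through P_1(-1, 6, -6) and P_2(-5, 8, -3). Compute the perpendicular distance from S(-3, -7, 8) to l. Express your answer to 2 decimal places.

A direction vector for l is P_2 − P_1 = (-4, 2, 3).
Taking (-1, 6, -6) on l with direction v = (-4, 2, 3): w = S − (-1, 6, -6) = (-2, -13, 14), and w × v = (-67, -50, -56).
Distance = |w × v| / |v| = √10125 / √29 ≈ 18.69.

18.69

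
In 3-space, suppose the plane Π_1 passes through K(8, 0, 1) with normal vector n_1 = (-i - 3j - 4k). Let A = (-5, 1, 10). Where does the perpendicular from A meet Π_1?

Π_1: n_1·r = n_1·K gives -x - 3y - 4z = -12.
Foot = A − λn with λ = (n·A − d)/|n|² = (-38 − (-12))/26 = -1.
Foot = (-5, 1, 10) − (-1)·(-1, -3, -4) = (-6, -2, 6).

(-6, -2, 6)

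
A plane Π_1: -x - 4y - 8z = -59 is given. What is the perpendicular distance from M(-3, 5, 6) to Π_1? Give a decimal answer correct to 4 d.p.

n·M − d = (-1)·(-3) + (-4)·(5) + (-8)·(6) − (-59) = -6; |n| = √81.
Distance = |-6| / √81 = 6/√81 ≈ 0.6667.

0.6667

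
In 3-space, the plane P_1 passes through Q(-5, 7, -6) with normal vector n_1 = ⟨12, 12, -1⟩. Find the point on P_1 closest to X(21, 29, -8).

P_1: n_1·r = n_1·Q gives 12x + 12y - z = 30.
Foot = X − λn with λ = (n·X − d)/|n|² = (608 − 30)/289 = 2.
Foot = (21, 29, -8) − 2·(12, 12, -1) = (-3, 5, -6).

(-3, 5, -6)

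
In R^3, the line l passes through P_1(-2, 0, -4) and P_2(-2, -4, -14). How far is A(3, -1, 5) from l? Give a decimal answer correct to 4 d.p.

A direction vector for l is P_2 − P_1 = (0, -4, -10).
Taking (-2, 0, -4) on l with direction v = (0, -4, -10): w = A − (-2, 0, -4) = (5, -1, 9), and w × v = (46, 50, -20).
Distance = |w × v| / |v| = √5016 / √116 ≈ 6.5758.

6.5758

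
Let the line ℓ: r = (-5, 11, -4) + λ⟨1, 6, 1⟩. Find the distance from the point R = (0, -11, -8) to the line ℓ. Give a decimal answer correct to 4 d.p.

Taking (-5, 11, -4) on ℓ with direction v = (1, 6, 1): w = R − (-5, 11, -4) = (5, -22, -4), and w × v = (2, -9, 52).
Distance = |w × v| / |v| = √2789 / √38 ≈ 8.5671.

8.5671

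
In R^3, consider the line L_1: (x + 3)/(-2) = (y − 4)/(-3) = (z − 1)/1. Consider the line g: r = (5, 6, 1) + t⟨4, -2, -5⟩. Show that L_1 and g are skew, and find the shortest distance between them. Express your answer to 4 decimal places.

5.1444

L_1 has direction (-2, -3, 1) through (-3, 4, 1).
Common perpendicular direction n = (-2, -3, 1) × (4, -2, -5) = (17, -6, 16).
With w = (5, 6, 1) − (-3, 4, 1) = (8, 2, 0), w · n = 124.
Since n ≠ 0 the lines are not parallel, and w · n = 124 ≠ 0 so they do not intersect; hence they are skew.
Distance = |w · n| / |n| = |124| / √581 ≈ 5.1444.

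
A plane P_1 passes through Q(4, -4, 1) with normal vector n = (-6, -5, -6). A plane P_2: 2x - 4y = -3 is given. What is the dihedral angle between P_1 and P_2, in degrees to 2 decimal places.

79.54

P_1: n·r = n·Q gives -6x - 5y - 6z = -10.
cos θ = |n₁·n₂| / (|n₁||n₂|) = |8| / (√97 · √20).
θ = arccos(0.18163) ≈ 79.54°.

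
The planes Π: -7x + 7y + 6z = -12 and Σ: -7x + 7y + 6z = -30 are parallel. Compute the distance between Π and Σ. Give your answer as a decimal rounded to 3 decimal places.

Same normal n = (-7, 7, 6) with |n| = √134; distance = |-12 − (-30)| / |n| = 18/√134 ≈ 1.555.

1.555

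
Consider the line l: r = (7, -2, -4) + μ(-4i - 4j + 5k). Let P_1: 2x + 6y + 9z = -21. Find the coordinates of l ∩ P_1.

Substitute r = (7, -2, -4) + t(-4, -4, 5) into the plane: -34 + 13t = -21, so t = 1.
Intersection: (7, -2, -4) + 1·(-4, -4, 5) = (3, -6, 1).

(3, -6, 1)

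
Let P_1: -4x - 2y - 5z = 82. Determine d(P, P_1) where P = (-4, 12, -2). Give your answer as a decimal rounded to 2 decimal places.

11.93

n·P − d = (-4)·(-4) + (-2)·(12) + (-5)·(-2) − 82 = -80; |n| = √45.
Distance = |-80| / √45 = 80/√45 ≈ 11.93.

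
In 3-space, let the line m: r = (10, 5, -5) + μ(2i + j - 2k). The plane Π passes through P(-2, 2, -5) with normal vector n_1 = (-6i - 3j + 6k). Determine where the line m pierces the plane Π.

(4, 2, 1)

Π: n_1·r = n_1·P gives -6x - 3y + 6z = -24.
Substitute r = (10, 5, -5) + t(2, 1, -2) into the plane: -105 + (-27)t = -24, so t = -3.
Intersection: (10, 5, -5) + (-3)·(2, 1, -2) = (4, 2, 1).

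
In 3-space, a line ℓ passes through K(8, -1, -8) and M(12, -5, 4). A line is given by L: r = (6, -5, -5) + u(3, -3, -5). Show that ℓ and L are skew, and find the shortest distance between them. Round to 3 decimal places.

4.243

A direction vector for ℓ is M − K = (4, -4, 12).
Common perpendicular direction n = (4, -4, 12) × (3, -3, -5) = (56, 56, 0).
With w = (6, -5, -5) − (8, -1, -8) = (-2, -4, 3), w · n = -336.
Since n ≠ 0 the lines are not parallel, and w · n = -336 ≠ 0 so they do not intersect; hence they are skew.
Distance = |w · n| / |n| = |-336| / √6272 ≈ 4.243.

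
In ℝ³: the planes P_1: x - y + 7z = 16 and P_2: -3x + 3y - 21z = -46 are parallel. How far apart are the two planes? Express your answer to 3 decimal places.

Rescale P_2 by 1/(-3): x - y + 7z = 46/3. Then distance = |16 − (46/3)| / √51 ≈ 0.093.

0.093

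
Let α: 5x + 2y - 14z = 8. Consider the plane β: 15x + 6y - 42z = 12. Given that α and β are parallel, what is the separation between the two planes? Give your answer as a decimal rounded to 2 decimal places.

Rescale β by 1/3: 5x + 2y - 14z = 4. Then distance = |8 − 4| / √225 ≈ 0.27.

0.27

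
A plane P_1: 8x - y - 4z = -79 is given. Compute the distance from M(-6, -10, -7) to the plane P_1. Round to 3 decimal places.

n·M − d = (8)·(-6) + (-1)·(-10) + (-4)·(-7) − (-79) = 69; |n| = √81.
Distance = |69| / √81 = 69/√81 ≈ 7.667.

7.667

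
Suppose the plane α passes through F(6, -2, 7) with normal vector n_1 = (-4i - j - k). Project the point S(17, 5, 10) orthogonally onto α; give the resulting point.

α: n_1·r = n_1·F gives -4x - y - z = -29.
Foot = S − λn with λ = (n·S − d)/|n|² = (-83 − (-29))/18 = -3.
Foot = (17, 5, 10) − (-3)·(-4, -1, -1) = (5, 2, 7).

(5, 2, 7)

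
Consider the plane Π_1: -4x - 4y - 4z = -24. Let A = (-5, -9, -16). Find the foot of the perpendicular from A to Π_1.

Foot = A − λn with λ = (n·A − d)/|n|² = (120 − (-24))/48 = 3.
Foot = (-5, -9, -16) − 3·(-4, -4, -4) = (7, 3, -4).

(7, 3, -4)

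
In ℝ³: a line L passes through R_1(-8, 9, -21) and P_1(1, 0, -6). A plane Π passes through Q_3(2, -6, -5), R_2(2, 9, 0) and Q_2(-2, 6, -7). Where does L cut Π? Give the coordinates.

A direction vector for L is P_1 − R_1 = (9, -9, 15).
Q_3R_2 = (0, 15, 5), Q_3Q_2 = (-4, 12, -2); a normal to Π is Q_3R_2 × Q_3Q_2 = (-90, -20, 60).
Using Q_3: Π has equation -90x - 20y + 60z = -360.
Substitute r = (-8, 9, -21) + t(9, -9, 15) into the plane: -720 + 270t = -360, so t = 4/3.
Intersection: (-8, 9, -21) + (4/3)·(9, -9, 15) = (4, -3, -1).

(4, -3, -1)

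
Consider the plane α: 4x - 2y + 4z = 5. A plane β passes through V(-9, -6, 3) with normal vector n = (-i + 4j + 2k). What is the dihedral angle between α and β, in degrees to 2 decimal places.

β: n·r = n·V gives -x + 4y + 2z = -9.
cos θ = |n₁·n₂| / (|n₁||n₂|) = |-4| / (√36 · √21).
θ = arccos(0.14548) ≈ 81.64°.

81.64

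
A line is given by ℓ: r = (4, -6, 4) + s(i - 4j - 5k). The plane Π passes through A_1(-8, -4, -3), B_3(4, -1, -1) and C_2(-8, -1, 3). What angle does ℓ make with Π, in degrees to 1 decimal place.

A_1B_3 = (12, 3, 2), A_1C_2 = (0, 3, 6); a normal to Π is A_1B_3 × A_1C_2 = (12, -72, 36).
Using A_1: Π has equation 12x - 72y + 36z = 84.
sin θ = |n·v| / (|n||v|) = |120| / (√6624 · √42) = 0.22751.
θ ≈ 13.2°.

13.2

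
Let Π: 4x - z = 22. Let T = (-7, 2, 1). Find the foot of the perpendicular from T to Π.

Foot = T − λn with λ = (n·T − d)/|n|² = (-29 − 22)/17 = -3.
Foot = (-7, 2, 1) − (-3)·(4, 0, -1) = (5, 2, -2).

(5, 2, -2)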